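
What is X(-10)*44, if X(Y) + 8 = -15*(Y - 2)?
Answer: 7568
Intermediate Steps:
X(Y) = 22 - 15*Y (X(Y) = -8 - 15*(Y - 2) = -8 - 15*(-2 + Y) = -8 + (30 - 15*Y) = 22 - 15*Y)
X(-10)*44 = (22 - 15*(-10))*44 = (22 + 150)*44 = 172*44 = 7568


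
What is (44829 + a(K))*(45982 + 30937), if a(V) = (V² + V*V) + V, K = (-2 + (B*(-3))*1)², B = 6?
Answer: 28093049451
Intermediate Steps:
K = 400 (K = (-2 + (6*(-3))*1)² = (-2 - 18*1)² = (-2 - 18)² = (-20)² = 400)
a(V) = V + 2*V² (a(V) = (V² + V²) + V = 2*V² + V = V + 2*V²)
(44829 + a(K))*(45982 + 30937) = (44829 + 400*(1 + 2*400))*(45982 + 30937) = (44829 + 400*(1 + 800))*76919 = (44829 + 400*801)*76919 = (44829 + 320400)*76919 = 365229*76919 = 28093049451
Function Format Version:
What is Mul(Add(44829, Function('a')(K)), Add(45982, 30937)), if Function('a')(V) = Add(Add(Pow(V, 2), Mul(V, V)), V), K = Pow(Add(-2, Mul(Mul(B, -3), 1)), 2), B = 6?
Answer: 28093049451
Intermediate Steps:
K = 400 (K = Pow(Add(-2, Mul(Mul(6, -3), 1)), 2) = Pow(Add(-2, Mul(-18, 1)), 2) = Pow(Add(-2, -18), 2) = Pow(-20, 2) = 400)
Function('a')(V) = Add(V, Mul(2, Pow(V, 2))) (Function('a')(V) = Add(Add(Pow(V, 2), Pow(V, 2)), V) = Add(Mul(2, Pow(V, 2)), V) = Add(V, Mul(2, Pow(V, 2))))
Mul(Add(44829, Function('a')(K)), Add(45982, 30937)) = Mul(Add(44829, Mul(400, Add(1, Mul(2, 400)))), Add(45982, 30937)) = Mul(Add(44829, Mul(400, Add(1, 800))), 76919) = Mul(Add(44829, Mul(400, 801)), 76919) = Mul(Add(44829, 320400), 76919) = Mul(365229, 76919) = 28093049451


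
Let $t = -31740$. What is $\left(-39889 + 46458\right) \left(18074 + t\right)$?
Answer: $-89771954$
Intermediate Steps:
$\left(-39889 + 46458\right) \left(18074 + t\right) = \left(-39889 + 46458\right) \left(18074 - 31740\right) = 6569 \left(-13666\right) = -89771954$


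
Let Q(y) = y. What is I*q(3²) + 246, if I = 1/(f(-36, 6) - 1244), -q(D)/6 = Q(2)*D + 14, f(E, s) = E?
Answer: 4923/20 ≈ 246.15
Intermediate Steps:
q(D) = -84 - 12*D (q(D) = -6*(2*D + 14) = -6*(14 + 2*D) = -84 - 12*D)
I = -1/1280 (I = 1/(-36 - 1244) = 1/(-1280) = -1/1280 ≈ -0.00078125)
I*q(3²) + 246 = -(-84 - 12*3²)/1280 + 246 = -(-84 - 12*9)/1280 + 246 = -(-84 - 108)/1280 + 246 = -1/1280*(-192) + 246 = 3/20 + 246 = 4923/20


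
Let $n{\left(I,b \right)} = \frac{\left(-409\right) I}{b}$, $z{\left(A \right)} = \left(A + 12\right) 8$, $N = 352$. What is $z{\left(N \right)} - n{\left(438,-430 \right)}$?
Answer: $\frac{536509}{215} \approx 2495.4$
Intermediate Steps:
$z{\left(A \right)} = 96 + 8 A$ ($z{\left(A \right)} = \left(12 + A\right) 8 = 96 + 8 A$)
$n{\left(I,b \right)} = - \frac{409 I}{b}$
$z{\left(N \right)} - n{\left(438,-430 \right)} = \left(96 + 8 \cdot 352\right) - \left(-409\right) 438 \frac{1}{-430} = \left(96 + 2816\right) - \left(-409\right) 438 \left(- \frac{1}{430}\right) = 2912 - \frac{89571}{215} = \frac{536509}{215}$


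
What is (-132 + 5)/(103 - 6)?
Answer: -127/97 ≈ -1.3093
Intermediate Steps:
(-132 + 5)/(103 - 6) = -127/97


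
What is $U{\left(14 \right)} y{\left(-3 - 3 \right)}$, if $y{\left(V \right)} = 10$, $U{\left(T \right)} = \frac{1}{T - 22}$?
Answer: $- \frac{5}{4} \approx -1.25$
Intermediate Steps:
$U{\left(T \right)} = \frac{1}{-22 + T}$
$U{\left(14 \right)} y{\left(-3 - 3 \right)} = \frac{1}{-22 + 14} \cdot 10 = \frac{1}{-8} \cdot 10 = \left(- \frac{1}{8}\right) 10 = - \frac{5}{4}$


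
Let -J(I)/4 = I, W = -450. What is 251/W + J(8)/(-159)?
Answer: -8503/23850 ≈ -0.35652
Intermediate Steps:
J(I) = -4*I
251/W + J(8)/(-159) = 251/(-450) - 4*8/(-159) = 251*(-1/450) - 32*(-1/159) = -251/450 + 32/159 = -8503/23850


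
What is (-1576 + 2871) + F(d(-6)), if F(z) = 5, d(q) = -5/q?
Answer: 1300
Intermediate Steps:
(-1576 + 2871) + F(d(-6)) = (-1576 + 2871) + 5 = 1295 + 5 = 1300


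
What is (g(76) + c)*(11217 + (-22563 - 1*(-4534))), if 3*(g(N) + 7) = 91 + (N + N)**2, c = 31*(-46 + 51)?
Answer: -161028868/3 ≈ -5.3676e+7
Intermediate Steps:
c = 155 (c = 31*5 = 155)
g(N) = 70/3 + 4*N**2/3 (g(N) = -7 + (91 + (N + N)**2)/3 = -7 + (91 + (2*N)**2)/3 = -7 + (91 + 4*N**2)/3 = -7 + (91/3 + 4*N**2/3) = 70/3 + 4*N**2/3)
(g(76) + c)*(11217 + (-22563 - 1*(-4534))) = ((70/3 + (4/3)*76**2) + 155)*(11217 + (-22563 - 1*(-4534))) = ((70/3 + (4/3)*5776) + 155)*(11217 + (-22563 + 4534)) = ((70/3 + 23104/3) + 155)*(11217 - 18029) = (23174/3 + 155)*(-6812) = (23639/3)*(-6812) = -161028868/3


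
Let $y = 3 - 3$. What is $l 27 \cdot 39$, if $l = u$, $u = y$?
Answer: $0$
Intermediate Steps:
$y = 0$
$u = 0$
$l = 0$
$l 27 \cdot 39 = 0 \cdot 27 \cdot 39 = 0 \cdot 39 = 0$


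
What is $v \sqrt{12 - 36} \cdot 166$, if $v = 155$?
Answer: $51460 i \sqrt{6} \approx 1.2605 \cdot 10^{5} i$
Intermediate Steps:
$v \sqrt{12 - 36} \cdot 166 = 155 \sqrt{12 - 36} \cdot 166 = 155 \sqrt{-24} \cdot 166 = 155 \cdot 2 i \sqrt{6} \cdot 166 = 310 i \sqrt{6} \cdot 166 = 51460 i \sqrt{6}$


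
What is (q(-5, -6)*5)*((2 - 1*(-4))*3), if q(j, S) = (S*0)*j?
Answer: 0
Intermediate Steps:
q(j, S) = 0 (q(j, S) = 0*j = 0)
(q(-5, -6)*5)*((2 - 1*(-4))*3) = (0*5)*((2 - 1*(-4))*3) = 0*((2 + 4)*3) = 0*(6*3) = 0*18 = 0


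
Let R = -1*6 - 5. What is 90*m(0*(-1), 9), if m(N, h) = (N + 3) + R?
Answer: -720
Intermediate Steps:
R = -11 (R = -6 - 5 = -11)
m(N, h) = -8 + N (m(N, h) = (N + 3) - 11 = (3 + N) - 11 = -8 + N)
90*m(0*(-1), 9) = 90*(-8 + 0*(-1)) = 90*(-8 + 0) = 90*(-8) = -720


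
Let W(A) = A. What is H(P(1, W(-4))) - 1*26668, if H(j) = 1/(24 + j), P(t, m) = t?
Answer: -666699/25 ≈ -26668.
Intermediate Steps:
H(P(1, W(-4))) - 1*26668 = 1/(24 + 1) - 1*26668 = 1/25 - 26668 = -666699/25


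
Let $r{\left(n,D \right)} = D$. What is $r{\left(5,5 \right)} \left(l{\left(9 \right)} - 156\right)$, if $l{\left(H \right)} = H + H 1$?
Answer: $-690$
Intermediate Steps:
$l{\left(H \right)} = 2 H$ ($l{\left(H \right)} = H + H = 2 H$)
$r{\left(5,5 \right)} \left(l{\left(9 \right)} - 156\right) = 5 \left(2 \cdot 9 - 156\right) = 5 \left(18 - 156\right) = 5 \left(-138\right) = -690$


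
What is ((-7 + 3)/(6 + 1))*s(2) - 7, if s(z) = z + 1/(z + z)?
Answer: -58/7 ≈ -8.2857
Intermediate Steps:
s(z) = z + 1/(2*z)
((-7 + 3)/(6 + 1))*s(2) - 7 = ((-7 + 3)/(6 + 1))*(2 + (1/2)/2) - 7 = (-4/7)*(2 + (1/2)*(1/2)) - 7 = (-4*1/7)*(2 + 1/4) - 7 = -4/7*9/4 - 7 = -9/7 - 7 = -58/7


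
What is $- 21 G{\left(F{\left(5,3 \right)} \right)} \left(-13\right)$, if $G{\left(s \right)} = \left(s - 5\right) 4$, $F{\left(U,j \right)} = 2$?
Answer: $-3276$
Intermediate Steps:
$G{\left(s \right)} = -20 + 4 s$ ($G{\left(s \right)} = \left(-5 + s\right) 4 = -20 + 4 s$)
$- 21 G{\left(F{\left(5,3 \right)} \right)} \left(-13\right) = - 21 \left(-20 + 4 \cdot 2\right) \left(-13\right) = - 21 \left(-20 + 8\right) \left(-13\right) = \left(-21\right) \left(-12\right) \left(-13\right) = 252 \left(-13\right) = -3276$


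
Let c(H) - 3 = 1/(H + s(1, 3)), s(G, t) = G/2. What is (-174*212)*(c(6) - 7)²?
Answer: -92220000/169 ≈ -5.4568e+5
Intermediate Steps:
s(G, t) = G/2 (s(G, t) = G*(½) = G/2)
c(H) = 3 + 1/(½ + H) (c(H) = 3 + 1/(H + (½)*1) = 3 + 1/(H + ½) = 3 + 1/(½ + H))
(-174*212)*(c(6) - 7)² = (-174*212)*((5 + 6*6)/(1 + 2*6) - 7)² = -36888*((5 + 36)/(1 + 12) - 7)² = -36888*(41/13 - 7)² = -36888*(-50/13)² = -36888*2500/169 = -92220000/169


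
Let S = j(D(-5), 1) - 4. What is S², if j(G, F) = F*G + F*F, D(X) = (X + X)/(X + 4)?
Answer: 49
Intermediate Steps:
D(X) = 2*X/(4 + X) (D(X) = (2*X)/(4 + X) = 2*X/(4 + X))
j(G, F) = F² + F*G (j(G, F) = F*G + F² = F² + F*G)
S = 7 (S = 1*(1 + 2*(-5)/(4 - 5)) - 4 = 1*(1 + 2*(-5)/(-1)) - 4 = 1*(1 + 2*(-5)*(-1)) - 4 = 1*(1 + 10) - 4 = 1*11 - 4 = 11 - 4 = 7)
S² = 7² = 49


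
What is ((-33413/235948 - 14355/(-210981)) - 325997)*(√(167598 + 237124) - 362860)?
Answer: 490717107298047226345/4148378749 - 5409437328975883*√404722/16593514996 ≈ 1.1808e+11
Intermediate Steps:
((-33413/235948 - 14355/(-210981)) - 325997)*(√(167598 + 237124) - 362860) = ((-33413*1/235948 - 14355*(-1/210981)) - 325997)*(√404722 - 362860) = ((-33413/235948 + 4785/70327) - 325997)*(-362860 + √404722) = (-1220824871/16593514996 - 325997)*(-362860 + √404722) = -5409437328975883*(-362860 + √404722)/16593514996 = 490717107298047226345/4148378749 - 5409437328975883*√404722/16593514996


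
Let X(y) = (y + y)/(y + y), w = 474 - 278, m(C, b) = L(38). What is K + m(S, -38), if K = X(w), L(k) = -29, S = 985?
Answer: -28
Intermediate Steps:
m(C, b) = -29
w = 196
X(y) = 1 (X(y) = (2*y)/((2*y)) = (2*y)*(1/(2*y)) = 1)
K = 1
K + m(S, -38) = 1 - 29 = -28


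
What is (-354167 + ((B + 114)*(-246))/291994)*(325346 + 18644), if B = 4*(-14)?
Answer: -17786803288485670/145997 ≈ -1.2183e+11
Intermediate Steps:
B = -56
(-354167 + ((B + 114)*(-246))/291994)*(325346 + 18644) = (-354167 + ((-56 + 114)*(-246))/291994)*(325346 + 18644) = (-354167 + (58*(-246))*(1/291994))*343990 = (-354167 - 14268*1/291994)*343990 = (-354167 - 7134/145997)*343990 = -51707326633/145997*343990 = -17786803288485670/145997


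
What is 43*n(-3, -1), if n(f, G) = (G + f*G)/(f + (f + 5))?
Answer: -86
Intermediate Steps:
n(f, G) = (G + G*f)/(5 + 2*f) (n(f, G) = (G + G*f)/(f + (5 + f)) = (G + G*f)/(5 + 2*f))
43*n(-3, -1) = 43*(-(1 - 3)/(5 + 2*(-3))) = 43*(-1*(-2)/(5 - 6)) = 43*(-1*(-2)/(-1)) = 43*(-1*(-1)*(-2)) = 43*(-2) = -86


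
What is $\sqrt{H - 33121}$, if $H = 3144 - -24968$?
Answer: $i \sqrt{5009} \approx 70.774 i$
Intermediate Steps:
$H = 28112$ ($H = 3144 + 24968 = 28112$)
$\sqrt{H - 33121} = \sqrt{28112 - 33121} = \sqrt{-5009} = i \sqrt{5009}$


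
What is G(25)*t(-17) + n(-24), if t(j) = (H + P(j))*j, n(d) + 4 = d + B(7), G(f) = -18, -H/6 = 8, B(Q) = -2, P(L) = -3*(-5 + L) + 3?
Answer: 6396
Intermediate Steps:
P(L) = 18 - 3*L (P(L) = (15 - 3*L) + 3 = 18 - 3*L)
H = -48 (H = -6*8 = -48)
n(d) = -6 + d (n(d) = -4 + (d - 2) = -4 + (-2 + d) = -6 + d)
t(j) = j*(-30 - 3*j) (t(j) = (-48 + (18 - 3*j))*j = (-30 - 3*j)*j = j*(-30 - 3*j))
G(25)*t(-17) + n(-24) = -(-54)*(-17)*(10 - 17) + (-6 - 24) = -(-54)*(-17)*(-7) - 30 = -18*(-357) - 30 = 6426 - 30 = 6396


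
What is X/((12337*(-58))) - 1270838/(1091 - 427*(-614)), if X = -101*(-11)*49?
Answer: -923675148639/188381079874 ≈ -4.9032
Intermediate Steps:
X = 54439 (X = 1111*49 = 54439)
X/((12337*(-58))) - 1270838/(1091 - 427*(-614)) = 54439/((12337*(-58))) - 1270838/(1091 - 427*(-614)) = 54439/(-715546) - 1270838/(1091 + 262178) = 54439*(-1/715546) - 1270838/263269 = -54439/715546 - 1270838*1/263269 = -54439/715546 - 1270838/263269 = -923675148639/188381079874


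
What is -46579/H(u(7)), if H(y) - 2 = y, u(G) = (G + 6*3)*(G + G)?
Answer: -46579/352 ≈ -132.33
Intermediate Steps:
u(G) = 2*G*(18 + G) (u(G) = (G + 18)*(2*G) = (18 + G)*(2*G) = 2*G*(18 + G))
H(y) = 2 + y
-46579/H(u(7)) = -46579/(2 + 2*7*(18 + 7)) = -46579/(2 + 2*7*25) = -46579/(2 + 350) = -46579/352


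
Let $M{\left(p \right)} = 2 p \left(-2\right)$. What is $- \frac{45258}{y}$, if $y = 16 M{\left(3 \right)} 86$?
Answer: $\frac{7543}{2752} \approx 2.7409$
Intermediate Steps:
$M{\left(p \right)} = - 4 p$
$y = -16512$ ($y = 16 \left(\left(-4\right) 3\right) 86 = 16 \left(-12\right) 86 = \left(-192\right) 86 = -16512$)
$- \frac{45258}{y} = - \frac{45258}{-16512} = \left(-45258\right) \left(- \frac{1}{16512}\right) = \frac{7543}{2752}$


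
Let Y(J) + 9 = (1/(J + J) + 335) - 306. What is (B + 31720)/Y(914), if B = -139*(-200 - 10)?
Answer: 111343480/36561 ≈ 3045.4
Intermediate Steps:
B = 29190 (B = -139*(-210) = 29190)
Y(J) = 20 + 1/(2*J) (Y(J) = -9 + ((1/(J + J) + 335) - 306) = -9 + ((1/(2*J) + 335) - 306) = -9 + ((335 + 1/(2*J)) - 306) = -9 + (29 + 1/(2*J)) = 20 + 1/(2*J))
(B + 31720)/Y(914) = (29190 + 31720)/(20 + (½)/914) = 60910/(20 + (½)*(1/914)) = 60910/(20 + 1/1828) = 60910/(36561/1828) = 60910*(1828/36561) = 111343480/36561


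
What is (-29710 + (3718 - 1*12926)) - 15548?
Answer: -54466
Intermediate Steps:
(-29710 + (3718 - 1*12926)) - 15548 = (-29710 + (3718 - 12926)) - 15548 = (-29710 - 9208) - 15548 = -38918 - 15548 = -54466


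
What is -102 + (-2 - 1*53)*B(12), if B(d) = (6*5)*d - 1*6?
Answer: -19572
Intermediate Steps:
B(d) = -6 + 30*d (B(d) = 30*d - 6 = -6 + 30*d)
-102 + (-2 - 1*53)*B(12) = -102 + (-2 - 1*53)*(-6 + 30*12) = -102 + (-2 - 53)*(-6 + 360) = -102 - 55*354 = -102 - 19470 = -19572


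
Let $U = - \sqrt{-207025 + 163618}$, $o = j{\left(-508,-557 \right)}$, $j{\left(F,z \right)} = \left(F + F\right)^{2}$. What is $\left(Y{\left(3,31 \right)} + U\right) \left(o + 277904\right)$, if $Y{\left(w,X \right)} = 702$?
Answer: $919732320 - 3930480 i \sqrt{4823} \approx 9.1973 \cdot 10^{8} - 2.7296 \cdot 10^{8} i$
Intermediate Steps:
$j{\left(F,z \right)} = 4 F^{2}$ ($j{\left(F,z \right)} = \left(2 F\right)^{2} = 4 F^{2}$)
$o = 1032256$ ($o = 4 \left(-508\right)^{2} = 4 \cdot 258064 = 1032256$)
$U = - 3 i \sqrt{4823}$ ($U = - \sqrt{-43407} = - 3 i \sqrt{4823} \approx - 208.34 i$)
$\left(Y{\left(3,31 \right)} + U\right) \left(o + 277904\right) = \left(702 - 3 i \sqrt{4823}\right) \left(1032256 + 277904\right) = \left(702 - 3 i \sqrt{4823}\right) 1310160 = 919732320 - 3930480 i \sqrt{4823}$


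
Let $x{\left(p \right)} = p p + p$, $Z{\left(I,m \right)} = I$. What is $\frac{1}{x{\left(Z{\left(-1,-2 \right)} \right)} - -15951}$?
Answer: $\frac{1}{15951} \approx 6.2692 \cdot 10^{-5}$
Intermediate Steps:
$x{\left(p \right)} = p + p^{2}$ ($x{\left(p \right)} = p^{2} + p = p + p^{2}$)
$\frac{1}{x{\left(Z{\left(-1,-2 \right)} \right)} - -15951} = \frac{1}{- (1 - 1) - -15951} = \frac{1}{\left(-1\right) 0 + 15951} = \frac{1}{0 + 15951} = \frac{1}{15951}$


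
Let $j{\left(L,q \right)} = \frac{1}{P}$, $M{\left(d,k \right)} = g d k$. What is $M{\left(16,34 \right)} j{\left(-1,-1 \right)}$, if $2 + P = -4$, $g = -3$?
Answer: $272$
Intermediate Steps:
$P = -6$ ($P = -2 - 4 = -6$)
$M{\left(d,k \right)} = - 3 d k$
$j{\left(L,q \right)} = - \frac{1}{6}$ ($j{\left(L,q \right)} = \frac{1}{-6} = - \frac{1}{6}$)
$M{\left(16,34 \right)} j{\left(-1,-1 \right)} = \left(-3\right) 16 \cdot 34 \left(- \frac{1}{6}\right) = \left(-1632\right) \left(- \frac{1}{6}\right) = 272$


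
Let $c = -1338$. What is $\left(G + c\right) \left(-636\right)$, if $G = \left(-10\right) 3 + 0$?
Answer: $870048$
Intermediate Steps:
$G = -30$ ($G = -30 + 0 = -30$)
$\left(G + c\right) \left(-636\right) = \left(-30 - 1338\right) \left(-636\right) = \left(-1368\right) \left(-636\right) = 870048$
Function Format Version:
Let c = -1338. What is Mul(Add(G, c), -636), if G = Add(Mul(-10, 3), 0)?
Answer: 870048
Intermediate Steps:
G = -30 (G = Add(-30, 0) = -30)
Mul(Add(G, c), -636) = Mul(Add(-30, -1338), -636) = Mul(-1368, -636) = 870048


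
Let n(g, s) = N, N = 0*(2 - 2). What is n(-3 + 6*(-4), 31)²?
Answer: 0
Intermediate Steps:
N = 0 (N = 0*0 = 0)
n(g, s) = 0
n(-3 + 6*(-4), 31)² = 0² = 0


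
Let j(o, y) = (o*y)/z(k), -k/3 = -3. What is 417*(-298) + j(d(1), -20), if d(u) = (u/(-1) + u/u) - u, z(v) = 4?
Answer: -124261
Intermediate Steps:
k = 9 (k = -3*(-3) = 9)
d(u) = 1 - 2*u (d(u) = (u*(-1) + 1) - u = (-u + 1) - u = (1 - u) - u = 1 - 2*u)
j(o, y) = o*y/4 (j(o, y) = (o*y)/4 = (o*y)*(¼) = o*y/4)
417*(-298) + j(d(1), -20) = 417*(-298) + (¼)*(1 - 2*1)*(-20) = -124266 + (¼)*(1 - 2)*(-20) = -124266 + (¼)*(-1)*(-20) = -124266 + 5 = -124261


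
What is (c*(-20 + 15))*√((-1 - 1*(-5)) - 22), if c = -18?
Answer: 270*I*√2 ≈ 381.84*I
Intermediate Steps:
(c*(-20 + 15))*√((-1 - 1*(-5)) - 22) = (-18*(-20 + 15))*√((-1 - 1*(-5)) - 22) = (-18*(-5))*√((-1 + 5) - 22) = 90*√(4 - 22) = 90*√(-18) = 90*(3*I*√2) = 270*I*√2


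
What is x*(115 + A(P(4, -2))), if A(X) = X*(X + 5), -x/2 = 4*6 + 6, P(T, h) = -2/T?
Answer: -6765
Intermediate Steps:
x = -60 (x = -2*(4*6 + 6) = -2*(24 + 6) = -2*30 = -60)
A(X) = X*(5 + X)
x*(115 + A(P(4, -2))) = -60*(115 + (-2/4)*(5 - 2/4)) = -60*(115 + (-2*¼)*(5 - 2*¼)) = -60*(115 - (5 - ½)/2) = -60*(115 - ½*9/2) = -60*(115 - 9/4) = -60*451/4 = -6765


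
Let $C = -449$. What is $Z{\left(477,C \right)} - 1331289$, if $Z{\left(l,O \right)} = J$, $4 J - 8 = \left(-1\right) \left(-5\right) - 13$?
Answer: $-1331289$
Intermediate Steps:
$J = 0$ ($J = 2 + \frac{\left(-1\right) \left(-5\right) - 13}{4} = 2 + \frac{5 - 13}{4} = 2 + \frac{1}{4} \left(-8\right) = 2 - 2 = 0$)
$Z{\left(l,O \right)} = 0$
$Z{\left(477,C \right)} - 1331289 = 0 - 1331289 = -1331289$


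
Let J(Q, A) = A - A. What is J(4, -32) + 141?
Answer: 141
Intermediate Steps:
J(Q, A) = 0
J(4, -32) + 141 = 0 + 141 = 141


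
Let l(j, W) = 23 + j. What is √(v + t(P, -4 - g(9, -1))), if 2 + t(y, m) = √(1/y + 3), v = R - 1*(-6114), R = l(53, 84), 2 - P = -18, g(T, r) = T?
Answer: √(618800 + 10*√305)/10 ≈ 78.675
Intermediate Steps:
P = 20 (P = 2 - 1*(-18) = 2 + 18 = 20)
R = 76 (R = 23 + 53 = 76)
v = 6190 (v = 76 - 1*(-6114) = 76 + 6114 = 6190)
t(y, m) = -2 + √(3 + 1/y) (t(y, m) = -2 + √(1/y + 3) = -2 + √(3 + 1/y))
√(v + t(P, -4 - g(9, -1))) = √(6190 + (-2 + √(3 + 1/20))) = √(6190 + (-2 + √(61/20))) = √(6190 + (-2 + √305/10)) = √(6188 + √305/10)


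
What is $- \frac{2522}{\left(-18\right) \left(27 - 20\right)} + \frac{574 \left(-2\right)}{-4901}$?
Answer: $\frac{6252485}{308763} \approx 20.25$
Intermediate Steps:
$- \frac{2522}{\left(-18\right) \left(27 - 20\right)} + \frac{574 \left(-2\right)}{-4901} = - \frac{2522}{\left(-18\right) 7} - - \frac{1148}{4901} = - \frac{2522}{-126} + \frac{1148}{4901} = \left(-2522\right) \left(- \frac{1}{126}\right) + \frac{1148}{4901} = \frac{1261}{63} + \frac{1148}{4901} = \frac{6252485}{308763}$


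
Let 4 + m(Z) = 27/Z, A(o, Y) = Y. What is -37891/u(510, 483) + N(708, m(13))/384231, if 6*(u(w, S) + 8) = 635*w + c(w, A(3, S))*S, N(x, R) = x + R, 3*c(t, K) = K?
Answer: -377302662301/668606126565 ≈ -0.56431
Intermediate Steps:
m(Z) = -4 + 27/Z
c(t, K) = K/3
N(x, R) = R + x
u(w, S) = -8 + S**2/18 + 635*w/6 (u(w, S) = -8 + (635*w + (S/3)*S)/6 = -8 + (635*w + S**2/3)/6 = -8 + (S**2/18 + 635*w/6) = -8 + S**2/18 + 635*w/6)
-37891/u(510, 483) + N(708, m(13))/384231 = -37891/(-8 + (1/18)*483**2 + (635/6)*510) + ((-4 + 27/13) + 708)/384231 = -37891/(-8 + (1/18)*233289 + 53975) + ((-4 + 27*(1/13)) + 708)*(1/384231) = -37891/(-8 + 25921/2 + 53975) + ((-4 + 27/13) + 708)*(1/384231) = -37891/133855/2 + (-25/13 + 708)*(1/384231) = -37891*2/133855 + (9179/13)*(1/384231) = -75782/133855 + 9179/4995003 = -377302662301/668606126565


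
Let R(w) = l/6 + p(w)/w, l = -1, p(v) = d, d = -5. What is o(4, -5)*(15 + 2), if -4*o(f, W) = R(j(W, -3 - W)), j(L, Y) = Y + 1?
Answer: 187/24 ≈ 7.7917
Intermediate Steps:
p(v) = -5
j(L, Y) = 1 + Y
R(w) = -⅙ - 5/w (R(w) = -1/6 - 5/w = -1*⅙ - 5/w = -⅙ - 5/w)
o(f, W) = -(-28 + W)/(24*(-2 - W)) (o(f, W) = -(-30 - (1 + (-3 - W)))/(24*(1 + (-3 - W))) = -(-30 - (-2 - W))/(24*(-2 - W)) = -(-30 + (2 + W))/(24*(-2 - W)) = -(-28 + W)/(24*(-2 - W)))
o(4, -5)*(15 + 2) = ((-28 - 5)/(24*(2 - 5)))*(15 + 2) = ((1/24)*(-33)/(-3))*17 = ((1/24)*(-⅓)*(-33))*17 = (11/24)*17 = 187/24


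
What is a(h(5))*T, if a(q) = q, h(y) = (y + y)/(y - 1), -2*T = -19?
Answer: 95/4 ≈ 23.750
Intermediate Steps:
T = 19/2 (T = -1/2*(-19) = 19/2 ≈ 9.5000)
h(y) = 2*y/(-1 + y) (h(y) = (2*y)/(-1 + y) = 2*y/(-1 + y))
a(h(5))*T = (2*5/(-1 + 5))*(19/2) = (2*5/4)*(19/2) = (2*5*(1/4))*(19/2) = (5/2)*(19/2) = 95/4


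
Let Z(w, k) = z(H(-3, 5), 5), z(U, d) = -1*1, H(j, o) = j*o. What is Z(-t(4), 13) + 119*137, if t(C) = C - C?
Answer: 16302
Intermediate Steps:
t(C) = 0
z(U, d) = -1
Z(w, k) = -1
Z(-t(4), 13) + 119*137 = -1 + 119*137 = -1 + 16303 = 16302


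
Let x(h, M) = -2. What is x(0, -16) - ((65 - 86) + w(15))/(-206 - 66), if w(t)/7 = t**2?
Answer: 505/136 ≈ 3.7132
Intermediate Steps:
w(t) = 7*t**2
x(0, -16) - ((65 - 86) + w(15))/(-206 - 66) = -2 - ((65 - 86) + 7*15**2)/(-206 - 66) = -2 - (-21 + 7*225)/(-272) = -2 - (-21 + 1575)*(-1)/272 = -2 - 1554*(-1)/272 = -2 - 1*(-777/136) = -2 + 777/136 = 505/136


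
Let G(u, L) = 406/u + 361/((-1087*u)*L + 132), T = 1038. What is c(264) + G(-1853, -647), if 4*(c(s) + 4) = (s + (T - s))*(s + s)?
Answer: 330858678503240617/2414819195405 ≈ 1.3701e+5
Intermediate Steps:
G(u, L) = 361/(132 - 1087*L*u) + 406/u (G(u, L) = 406/u + 361/(-1087*L*u + 132) = 406/u + 361/(132 - 1087*L*u) = 361/(132 - 1087*L*u) + 406/u)
c(s) = -4 + 519*s (c(s) = -4 + ((s + (1038 - s))*(s + s))/4 = -4 + (1038*(2*s))/4 = -4 + (2076*s)/4 = -4 + 519*s)
c(264) + G(-1853, -647) = (-4 + 519*264) + (-53592 - 361*(-1853) + 441322*(-647)*(-1853))/((-1853)*(-132 + 1087*(-647)*(-1853))) = (-4 + 137016) - (-53592 + 668933 + 529096973902)/(1853*(-132 + 1303194517)) = 137012 - 1/1853*529097589243/1303194385 = 137012 - 1/1853*1/1303194385*529097589243 = 137012 - 529097589243/2414819195405 = 330858678503240617/2414819195405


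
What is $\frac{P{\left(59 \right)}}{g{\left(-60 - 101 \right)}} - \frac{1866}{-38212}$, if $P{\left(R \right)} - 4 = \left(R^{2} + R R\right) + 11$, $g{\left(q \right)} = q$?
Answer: $- \frac{133152349}{3076066} \approx -43.287$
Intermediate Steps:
$P{\left(R \right)} = 15 + 2 R^{2}$ ($P{\left(R \right)} = 4 + \left(\left(R^{2} + R R\right) + 11\right) = 4 + \left(\left(R^{2} + R^{2}\right) + 11\right) = 4 + \left(2 R^{2} + 11\right) = 4 + \left(11 + 2 R^{2}\right) = 15 + 2 R^{2}$)
$\frac{P{\left(59 \right)}}{g{\left(-60 - 101 \right)}} - \frac{1866}{-38212} = \frac{15 + 2 \cdot 59^{2}}{-60 - 101} - \frac{1866}{-38212} = \frac{15 + 2 \cdot 3481}{-60 - 101} - - \frac{933}{19106} = \frac{15 + 6962}{-161} + \frac{933}{19106} = 6977 \left(- \frac{1}{161}\right) + \frac{933}{19106} = - \frac{6977}{161} + \frac{933}{19106} = - \frac{133152349}{3076066}$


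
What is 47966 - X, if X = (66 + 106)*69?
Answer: 36098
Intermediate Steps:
X = 11868 (X = 172*69 = 11868)
47966 - X = 47966 - 1*11868 = 47966 - 11868 = 36098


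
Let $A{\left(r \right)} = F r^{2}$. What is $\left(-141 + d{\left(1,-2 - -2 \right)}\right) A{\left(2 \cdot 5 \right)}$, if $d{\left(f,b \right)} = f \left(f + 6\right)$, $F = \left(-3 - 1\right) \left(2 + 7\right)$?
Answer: $482400$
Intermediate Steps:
$F = -36$ ($F = \left(-4\right) 9 = -36$)
$d{\left(f,b \right)} = f \left(6 + f\right)$
$A{\left(r \right)} = - 36 r^{2}$
$\left(-141 + d{\left(1,-2 - -2 \right)}\right) A{\left(2 \cdot 5 \right)} = \left(-141 + 1 \left(6 + 1\right)\right) \left(- 36 \left(2 \cdot 5\right)^{2}\right) = \left(-141 + 1 \cdot 7\right) \left(- 36 \cdot 10^{2}\right) = \left(-141 + 7\right) \left(\left(-36\right) 100\right) = \left(-134\right) \left(-3600\right) = 482400$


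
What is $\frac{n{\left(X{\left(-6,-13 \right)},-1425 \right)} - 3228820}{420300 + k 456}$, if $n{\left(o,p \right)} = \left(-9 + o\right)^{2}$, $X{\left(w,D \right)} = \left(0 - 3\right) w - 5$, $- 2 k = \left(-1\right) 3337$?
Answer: $- \frac{269067}{98428} \approx -2.7336$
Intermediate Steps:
$k = \frac{3337}{2}$ ($k = - \frac{\left(-1\right) 3337}{2} = \left(- \frac{1}{2}\right) \left(-3337\right) = \frac{3337}{2} \approx 1668.5$)
$X{\left(w,D \right)} = -5 - 3 w$ ($X{\left(w,D \right)} = - 3 w - 5 = -5 - 3 w$)
$\frac{n{\left(X{\left(-6,-13 \right)},-1425 \right)} - 3228820}{420300 + k 456} = \frac{\left(-9 - -13\right)^{2} - 3228820}{420300 + \frac{3337}{2} \cdot 456} = \frac{\left(-9 + \left(-5 + 18\right)\right)^{2} - 3228820}{420300 + 760836} = \frac{\left(-9 + 13\right)^{2} - 3228820}{1181136} = \left(4^{2} - 3228820\right) \frac{1}{1181136} = \left(16 - 3228820\right) \frac{1}{1181136} = \left(-3228804\right) \frac{1}{1181136} = - \frac{269067}{98428}$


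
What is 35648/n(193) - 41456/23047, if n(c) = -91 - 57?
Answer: -206928736/852739 ≈ -242.66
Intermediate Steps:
n(c) = -148
35648/n(193) - 41456/23047 = 35648/(-148) - 41456/23047 = 35648*(-1/148) - 41456*1/23047 = -8912/37 - 41456/23047 = -206928736/852739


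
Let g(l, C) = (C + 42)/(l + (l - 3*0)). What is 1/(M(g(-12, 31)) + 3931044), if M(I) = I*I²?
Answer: 13824/54342363239 ≈ 2.5439e-7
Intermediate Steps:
g(l, C) = (42 + C)/(2*l) (g(l, C) = (42 + C)/(l + (l + 0)) = (42 + C)/(l + l) = (42 + C)/((2*l)) = (42 + C)*(1/(2*l)) = (42 + C)/(2*l))
M(I) = I³
1/(M(g(-12, 31)) + 3931044) = 1/(((½)*(42 + 31)/(-12))³ + 3931044) = 1/(((½)*(-1/12)*73)³ + 3931044) = 1/((-73/24)³ + 3931044) = 1/(-389017/13824 + 3931044) = 1/(54342363239/13824) = 13824/54342363239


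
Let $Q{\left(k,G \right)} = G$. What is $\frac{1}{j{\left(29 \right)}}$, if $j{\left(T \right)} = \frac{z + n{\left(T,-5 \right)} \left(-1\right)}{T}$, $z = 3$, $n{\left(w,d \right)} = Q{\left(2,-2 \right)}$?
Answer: $\frac{29}{5} \approx 5.8$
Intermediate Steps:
$n{\left(w,d \right)} = -2$
$j{\left(T \right)} = \frac{5}{T}$ ($j{\left(T \right)} = \frac{3 - -2}{T} = \frac{3 + 2}{T} = \frac{5}{T}$)
$\frac{1}{j{\left(29 \right)}} = \frac{1}{5 \cdot \frac{1}{29}} = \frac{1}{\frac{5}{29}} = \frac{29}{5}$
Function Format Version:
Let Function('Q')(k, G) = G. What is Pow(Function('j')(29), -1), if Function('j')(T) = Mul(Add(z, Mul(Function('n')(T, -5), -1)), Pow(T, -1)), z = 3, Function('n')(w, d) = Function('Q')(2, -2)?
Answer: Rational(29, 5) ≈ 5.8000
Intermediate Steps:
Function('n')(w, d) = -2
Function('j')(T) = Mul(5, Pow(T, -1)) (Function('j')(T) = Mul(Add(3, Mul(-2, -1)), Pow(T, -1)) = Mul(Add(3, 2), Pow(T, -1)) = Mul(5, Pow(T, -1)))
Pow(Function('j')(29), -1) = Pow(Mul(5, Pow(29, -1)), -1) = Pow(Mul(5, Rational(1, 29)), -1) = Pow(Rational(5, 29), -1) = Rational(29, 5)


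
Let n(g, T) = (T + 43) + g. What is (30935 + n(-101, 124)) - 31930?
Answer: -929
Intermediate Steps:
n(g, T) = 43 + T + g (n(g, T) = (43 + T) + g = 43 + T + g)
(30935 + n(-101, 124)) - 31930 = (30935 + (43 + 124 - 101)) - 31930 = (30935 + 66) - 31930 = 31001 - 31930 = -929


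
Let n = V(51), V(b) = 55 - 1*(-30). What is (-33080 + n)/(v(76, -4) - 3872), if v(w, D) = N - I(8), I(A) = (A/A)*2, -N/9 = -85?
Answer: 32995/3109 ≈ 10.613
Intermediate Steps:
V(b) = 85 (V(b) = 55 + 30 = 85)
n = 85
N = 765 (N = -9*(-85) = 765)
I(A) = 2 (I(A) = 1*2 = 2)
v(w, D) = 763 (v(w, D) = 765 - 1*2 = 765 - 2 = 763)
(-33080 + n)/(v(76, -4) - 3872) = (-33080 + 85)/(763 - 3872) = -32995/(-3109) = -32995*(-1/3109) = 32995/3109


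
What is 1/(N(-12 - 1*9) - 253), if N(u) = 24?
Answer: -1/229 ≈ -0.0043668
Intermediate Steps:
1/(N(-12 - 1*9) - 253) = 1/(24 - 253) = 1/(-229) = -1/229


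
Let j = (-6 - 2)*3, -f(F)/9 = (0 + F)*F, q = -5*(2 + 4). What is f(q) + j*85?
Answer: -10140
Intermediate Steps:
q = -30 (q = -5*6 = -30)
f(F) = -9*F² (f(F) = -9*(0 + F)*F = -9*F*F = -9*F²)
j = -24 (j = -8*3 = -24)
f(q) + j*85 = -9*(-30)² - 24*85 = -9*900 - 2040 = -8100 - 2040 = -10140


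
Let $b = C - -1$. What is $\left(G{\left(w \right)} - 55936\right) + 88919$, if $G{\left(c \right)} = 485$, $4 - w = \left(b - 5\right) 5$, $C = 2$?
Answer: $33468$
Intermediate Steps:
$b = 3$ ($b = 2 - -1 = 2 + 1 = 3$)
$w = 14$ ($w = 4 - \left(3 - 5\right) 5 = 4 - \left(-2\right) 5 = 4 - -10 = 4 + 10 = 14$)
$\left(G{\left(w \right)} - 55936\right) + 88919 = \left(485 - 55936\right) + 88919 = -55451 + 88919 = 33468$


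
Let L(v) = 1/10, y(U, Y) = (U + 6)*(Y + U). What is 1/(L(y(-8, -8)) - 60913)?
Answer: -10/609129 ≈ -1.6417e-5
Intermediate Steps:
y(U, Y) = (6 + U)*(U + Y)
L(v) = 1/10
1/(L(y(-8, -8)) - 60913) = 1/(1/10 - 60913) = 1/(-609129/10) = -10/609129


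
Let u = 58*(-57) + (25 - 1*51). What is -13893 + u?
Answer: -17225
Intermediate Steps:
u = -3332 (u = -3306 + (25 - 51) = -3306 - 26 = -3332)
-13893 + u = -13893 - 3332 = -17225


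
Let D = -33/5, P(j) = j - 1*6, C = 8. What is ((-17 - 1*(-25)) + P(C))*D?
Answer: -66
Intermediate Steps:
P(j) = -6 + j (P(j) = j - 6 = -6 + j)
D = -33/5 (D = -33*⅕ = -33/5 ≈ -6.6000)
((-17 - 1*(-25)) + P(C))*D = ((-17 - 1*(-25)) + (-6 + 8))*(-33/5) = ((-17 + 25) + 2)*(-33/5) = (8 + 2)*(-33/5) = 10*(-33/5) = -66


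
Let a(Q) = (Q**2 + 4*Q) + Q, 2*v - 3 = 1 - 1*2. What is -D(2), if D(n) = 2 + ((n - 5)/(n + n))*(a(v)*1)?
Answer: 5/2 ≈ 2.5000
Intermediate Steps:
v = 1 (v = 3/2 + (1 - 1*2)/2 = 3/2 + (1 - 2)/2 = 3/2 + (1/2)*(-1) = 3/2 - 1/2 = 1)
a(Q) = Q**2 + 5*Q
D(n) = 2 + 3*(-5 + n)/n (D(n) = 2 + ((n - 5)/(n + n))*((1*(5 + 1))*1) = 2 + ((-5 + n)/((2*n)))*((1*6)*1) = 2 + ((-5 + n)*(1/(2*n)))*(6*1) = 2 + ((-5 + n)/(2*n))*6 = 2 + 3*(-5 + n)/n)
-D(2) = -(5 - 15/2) = -1*(-5/2) = 5/2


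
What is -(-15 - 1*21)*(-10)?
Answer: -360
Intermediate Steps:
-(-15 - 1*21)*(-10) = -(-15 - 21)*(-10) = -1*(-36)*(-10) = 36*(-10) = -360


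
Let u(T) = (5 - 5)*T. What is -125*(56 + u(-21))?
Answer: -7000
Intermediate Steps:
u(T) = 0 (u(T) = 0*T = 0)
-125*(56 + u(-21)) = -125*(56 + 0) = -125*56 = -7000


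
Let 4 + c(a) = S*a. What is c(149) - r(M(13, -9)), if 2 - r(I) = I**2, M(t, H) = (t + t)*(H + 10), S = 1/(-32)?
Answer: 21291/32 ≈ 665.34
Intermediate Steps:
S = -1/32 ≈ -0.031250
M(t, H) = 2*t*(10 + H) (M(t, H) = (2*t)*(10 + H) = 2*t*(10 + H))
c(a) = -4 - a/32
r(I) = 2 - I**2
c(149) - r(M(13, -9)) = (-4 - 1/32*149) - (2 - (2*13*(10 - 9))**2) = (-4 - 149/32) - (2 - (2*13*1)**2) = -277/32 - (2 - 1*26**2) = -277/32 - (2 - 1*676) = -277/32 - (2 - 676) = -277/32 - 1*(-674) = -277/32 + 674 = 21291/32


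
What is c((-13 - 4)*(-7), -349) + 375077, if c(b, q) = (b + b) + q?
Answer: 374966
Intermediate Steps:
c(b, q) = q + 2*b (c(b, q) = 2*b + q = q + 2*b)
c((-13 - 4)*(-7), -349) + 375077 = (-349 + 2*((-13 - 4)*(-7))) + 375077 = (-349 + 2*(-17*(-7))) + 375077 = (-349 + 2*119) + 375077 = (-349 + 238) + 375077 = -111 + 375077 = 374966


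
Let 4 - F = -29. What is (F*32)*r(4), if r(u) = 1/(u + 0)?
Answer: 264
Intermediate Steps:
F = 33 (F = 4 - 1*(-29) = 4 + 29 = 33)
r(u) = 1/u
(F*32)*r(4) = (33*32)/4 = 1056*(¼) = 264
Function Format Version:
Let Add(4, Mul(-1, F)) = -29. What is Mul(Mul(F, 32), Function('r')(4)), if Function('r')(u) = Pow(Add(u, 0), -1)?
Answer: 264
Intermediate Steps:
F = 33 (F = Add(4, Mul(-1, -29)) = Add(4, 29) = 33)
Function('r')(u) = Pow(u, -1)
Mul(Mul(F, 32), Function('r')(4)) = Mul(Mul(33, 32), Pow(4, -1)) = Mul(1056, Rational(1, 4)) = 264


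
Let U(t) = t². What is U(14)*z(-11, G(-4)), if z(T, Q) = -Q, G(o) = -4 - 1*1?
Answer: 980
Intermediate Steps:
G(o) = -5 (G(o) = -4 - 1 = -5)
U(14)*z(-11, G(-4)) = 14²*(-1*(-5)) = 196*5 = 980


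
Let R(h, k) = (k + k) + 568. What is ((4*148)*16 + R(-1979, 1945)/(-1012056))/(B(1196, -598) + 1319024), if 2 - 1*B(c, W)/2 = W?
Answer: 1597698329/222690103424 ≈ 0.0071745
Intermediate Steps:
B(c, W) = 4 - 2*W
R(h, k) = 568 + 2*k (R(h, k) = 2*k + 568 = 568 + 2*k)
((4*148)*16 + R(-1979, 1945)/(-1012056))/(B(1196, -598) + 1319024) = ((4*148)*16 + (568 + 2*1945)/(-1012056))/((4 - 2*(-598)) + 1319024) = (592*16 + (568 + 3890)*(-1/1012056))/((4 + 1196) + 1319024) = (9472 + 4458*(-1/1012056))/(1200 + 1319024) = (9472 - 743/168676)/1320224 = (1597698329/168676)*(1/1320224) = 1597698329/222690103424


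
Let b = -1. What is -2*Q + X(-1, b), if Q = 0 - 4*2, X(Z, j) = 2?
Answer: 18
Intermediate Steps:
Q = -8 (Q = 0 - 8 = -8)
-2*Q + X(-1, b) = -2*(-8) + 2 = 16 + 2 = 18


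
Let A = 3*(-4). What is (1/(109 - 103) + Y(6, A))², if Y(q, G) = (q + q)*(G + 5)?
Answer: 253009/36 ≈ 7028.0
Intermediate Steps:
A = -12
Y(q, G) = 2*q*(5 + G) (Y(q, G) = (2*q)*(5 + G) = 2*q*(5 + G))
(1/(109 - 103) + Y(6, A))² = (1/(109 - 103) + 2*6*(5 - 12))² = (1/6 + 2*6*(-7))² = (⅙ - 84)² = (-503/6)² = 253009/36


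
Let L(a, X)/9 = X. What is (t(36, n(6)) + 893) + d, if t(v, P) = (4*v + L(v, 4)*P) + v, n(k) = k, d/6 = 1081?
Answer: 7775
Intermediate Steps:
d = 6486 (d = 6*1081 = 6486)
L(a, X) = 9*X
t(v, P) = 5*v + 36*P (t(v, P) = (4*v + (9*4)*P) + v = (4*v + 36*P) + v = 5*v + 36*P)
(t(36, n(6)) + 893) + d = ((5*36 + 36*6) + 893) + 6486 = ((180 + 216) + 893) + 6486 = (396 + 893) + 6486 = 1289 + 6486 = 7775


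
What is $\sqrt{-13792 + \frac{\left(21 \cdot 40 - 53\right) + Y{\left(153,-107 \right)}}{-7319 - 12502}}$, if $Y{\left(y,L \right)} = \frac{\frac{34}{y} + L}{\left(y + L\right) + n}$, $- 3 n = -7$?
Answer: $\frac{2 i \sqrt{28481026077410390}}{2874045} \approx 117.44 i$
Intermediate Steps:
$n = \frac{7}{3}$ ($n = \left(- \frac{1}{3}\right) \left(-7\right) = \frac{7}{3} \approx 2.3333$)
$Y{\left(y,L \right)} = \frac{L + \frac{34}{y}}{\frac{7}{3} + L + y}$ ($Y{\left(y,L \right)} = \frac{\frac{34}{y} + L}{\left(y + L\right) + \frac{7}{3}} = \frac{L + \frac{34}{y}}{\left(L + y\right) + \frac{7}{3}} = \frac{L + \frac{34}{y}}{\frac{7}{3} + L + y}$)
$\sqrt{-13792 + \frac{\left(21 \cdot 40 - 53\right) + Y{\left(153,-107 \right)}}{-7319 - 12502}} = \sqrt{-13792 + \frac{\left(21 \cdot 40 - 53\right) + \frac{3 \left(34 - 16371\right)}{153 \left(7 + 3 \left(-107\right) + 3 \cdot 153\right)}}{-7319 - 12502}} = \sqrt{-13792 + \frac{\left(840 - 53\right) + 3 \cdot \frac{1}{153} \frac{1}{7 - 321 + 459} \left(34 - 16371\right)}{-19821}} = \sqrt{-13792 + \left(787 + 3 \cdot \frac{1}{153} \cdot \frac{1}{145} \left(-16337\right)\right) \left(- \frac{1}{19821}\right)} = \sqrt{-13792 + \left(787 - \frac{961}{435}\right) \left(- \frac{1}{19821}\right)} = \sqrt{-13792 + \frac{341384}{435} \left(- \frac{1}{19821}\right)} = \sqrt{-13792 - \frac{341384}{8622135}} = \sqrt{- \frac{118916827304}{8622135}} = \frac{2 i \sqrt{28481026077410390}}{2874045}$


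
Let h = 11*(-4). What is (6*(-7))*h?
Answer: 1848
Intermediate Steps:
h = -44
(6*(-7))*h = (6*(-7))*(-44) = -42*(-44) = 1848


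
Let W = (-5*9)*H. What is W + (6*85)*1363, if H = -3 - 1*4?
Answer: 695445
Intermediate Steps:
H = -7 (H = -3 - 4 = -7)
W = 315 (W = -5*9*(-7) = -45*(-7) = 315)
W + (6*85)*1363 = 315 + (6*85)*1363 = 315 + 510*1363 = 315 + 695130 = 695445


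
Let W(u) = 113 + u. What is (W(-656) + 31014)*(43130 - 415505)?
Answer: -11346638625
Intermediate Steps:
(W(-656) + 31014)*(43130 - 415505) = ((113 - 656) + 31014)*(43130 - 415505) = (-543 + 31014)*(-372375) = 30471*(-372375) = -11346638625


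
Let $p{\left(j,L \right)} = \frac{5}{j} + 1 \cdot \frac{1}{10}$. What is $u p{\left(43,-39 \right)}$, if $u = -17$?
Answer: $- \frac{1581}{430} \approx -3.6767$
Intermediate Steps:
$p{\left(j,L \right)} = \frac{1}{10} + \frac{5}{j}$ ($p{\left(j,L \right)} = \frac{5}{j} + 1 \cdot \frac{1}{10} = \frac{5}{j} + \frac{1}{10} = \frac{1}{10} + \frac{5}{j}$)
$u p{\left(43,-39 \right)} = - 17 \frac{50 + 43}{10 \cdot 43} = - 17 \cdot \frac{1}{10} \cdot \frac{1}{43} \cdot 93 = \left(-17\right) \frac{93}{430} = - \frac{1581}{430}$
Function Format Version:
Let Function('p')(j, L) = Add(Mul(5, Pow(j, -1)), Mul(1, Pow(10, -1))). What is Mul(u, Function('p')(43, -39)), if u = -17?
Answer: Rational(-1581, 430) ≈ -3.6767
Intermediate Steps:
Function('p')(j, L) = Add(Rational(1, 10), Mul(5, Pow(j, -1))) (Function('p')(j, L) = Add(Mul(5, Pow(j, -1)), Mul(1, Rational(1, 10))) = Add(Mul(5, Pow(j, -1)), Rational(1, 10)) = Add(Rational(1, 10), Mul(5, Pow(j, -1))))
Mul(u, Function('p')(43, -39)) = Mul(-17, Mul(Rational(1, 10), Pow(43, -1), Add(50, 43))) = Mul(-17, Mul(Rational(1, 10), Rational(1, 43), 93)) = Mul(-17, Rational(93, 430)) = Rational(-1581, 430)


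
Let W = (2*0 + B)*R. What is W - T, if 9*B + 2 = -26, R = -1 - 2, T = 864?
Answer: -2564/3 ≈ -854.67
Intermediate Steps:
R = -3
B = -28/9 (B = -2/9 + (⅑)*(-26) = -2/9 - 26/9 = -28/9 ≈ -3.1111)
W = 28/3 (W = (2*0 - 28/9)*(-3) = (0 - 28/9)*(-3) = -28/9*(-3) = 28/3 ≈ 9.3333)
W - T = 28/3 - 1*864 = 28/3 - 864 = -2564/3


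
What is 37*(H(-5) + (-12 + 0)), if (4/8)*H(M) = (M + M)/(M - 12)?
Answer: -6808/17 ≈ -400.47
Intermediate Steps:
H(M) = 4*M/(-12 + M) (H(M) = 2*((M + M)/(M - 12)) = 2*((2*M)/(-12 + M)) = 2*(2*M/(-12 + M)) = 4*M/(-12 + M))
37*(H(-5) + (-12 + 0)) = 37*(4*(-5)/(-12 - 5) + (-12 + 0)) = 37*(4*(-5)/(-17) - 12) = 37*(4*(-5)*(-1/17) - 12) = 37*(20/17 - 12) = 37*(-184/17) = -6808/17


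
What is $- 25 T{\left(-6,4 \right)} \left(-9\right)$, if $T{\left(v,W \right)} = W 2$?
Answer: $1800$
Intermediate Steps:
$T{\left(v,W \right)} = 2 W$
$- 25 T{\left(-6,4 \right)} \left(-9\right) = - 25 \cdot 2 \cdot 4 \left(-9\right) = \left(-25\right) 8 \left(-9\right) = \left(-200\right) \left(-9\right) = 1800$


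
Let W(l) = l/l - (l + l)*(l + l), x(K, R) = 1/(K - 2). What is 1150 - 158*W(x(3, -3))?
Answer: 1624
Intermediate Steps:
x(K, R) = 1/(-2 + K)
W(l) = 1 - 4*l**2 (W(l) = 1 - 2*l*2*l = 1 - 4*l**2)
1150 - 158*W(x(3, -3)) = 1150 - 158*(1 - 4/(-2 + 3)**2) = 1150 - 158*(1 - 4*(1/1)**2) = 1150 - 158*(1 - 4*1**2) = 1150 - 158*(1 - 4*1) = 1150 - 158*(1 - 4) = 1150 - 158*(-3) = 1150 + 474 = 1624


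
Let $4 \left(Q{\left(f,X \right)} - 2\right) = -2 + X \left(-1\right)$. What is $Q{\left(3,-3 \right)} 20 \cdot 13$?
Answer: $585$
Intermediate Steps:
$Q{\left(f,X \right)} = \frac{3}{2} - \frac{X}{4}$ ($Q{\left(f,X \right)} = 2 + \frac{-2 + X \left(-1\right)}{4} = 2 + \frac{-2 - X}{4} = 2 - \left(\frac{1}{2} + \frac{X}{4}\right) = \frac{3}{2} - \frac{X}{4}$)
$Q{\left(3,-3 \right)} 20 \cdot 13 = \left(\frac{3}{2} - - \frac{3}{4}\right) 20 \cdot 13 = \left(\frac{3}{2} + \frac{3}{4}\right) 20 \cdot 13 = \frac{9}{4} \cdot 20 \cdot 13 = 45 \cdot 13 = 585$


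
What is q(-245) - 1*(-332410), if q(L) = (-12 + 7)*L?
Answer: 333635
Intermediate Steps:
q(L) = -5*L
q(-245) - 1*(-332410) = -5*(-245) - 1*(-332410) = 1225 + 332410 = 333635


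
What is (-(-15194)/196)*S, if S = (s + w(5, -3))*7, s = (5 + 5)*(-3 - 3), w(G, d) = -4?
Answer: -243104/7 ≈ -34729.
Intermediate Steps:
s = -60 (s = 10*(-6) = -60)
S = -448 (S = (-60 - 4)*7 = -64*7 = -448)
(-(-15194)/196)*S = -(-15194)/196*(-448) = -214*(-71/196)*(-448) = (7597/98)*(-448) = -243104/7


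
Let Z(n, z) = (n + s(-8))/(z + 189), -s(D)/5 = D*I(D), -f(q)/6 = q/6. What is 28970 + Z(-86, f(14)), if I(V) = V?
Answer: 724192/25 ≈ 28968.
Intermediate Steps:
f(q) = -q (f(q) = -6*q/6 = -q)
s(D) = -5*D² (s(D) = -5*D*D = -5*D²)
Z(n, z) = (-320 + n)/(189 + z) (Z(n, z) = (n - 5*(-8)²)/(z + 189) = (n - 5*64)/(189 + z) = (n - 320)/(189 + z) = (-320 + n)/(189 + z))
28970 + Z(-86, f(14)) = 28970 + (-320 - 86)/(189 - 1*14) = 28970 - 406/(189 - 14) = 28970 - 406/175 = 28970 + (1/175)*(-406) = 28970 - 58/25 = 724192/25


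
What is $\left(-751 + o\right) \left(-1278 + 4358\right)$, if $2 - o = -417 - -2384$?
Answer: $-8365280$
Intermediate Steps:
$o = -1965$ ($o = 2 - \left(-417 - -2384\right) = 2 - \left(-417 + 2384\right) = 2 - 1967 = -1965$)
$\left(-751 + o\right) \left(-1278 + 4358\right) = \left(-751 - 1965\right) \left(-1278 + 4358\right) = \left(-2716\right) 3080 = -8365280$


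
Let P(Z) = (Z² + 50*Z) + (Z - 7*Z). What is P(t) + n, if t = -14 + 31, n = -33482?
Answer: -32445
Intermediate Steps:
t = 17
P(Z) = Z² + 44*Z (P(Z) = (Z² + 50*Z) - 6*Z = Z² + 44*Z)
P(t) + n = 17*(44 + 17) - 33482 = 17*61 - 33482 = 1037 - 33482 = -32445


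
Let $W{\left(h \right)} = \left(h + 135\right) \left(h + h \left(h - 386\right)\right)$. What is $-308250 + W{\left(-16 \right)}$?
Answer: $455254$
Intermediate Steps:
$W{\left(h \right)} = \left(135 + h\right) \left(h + h \left(-386 + h\right)\right)$
$-308250 + W{\left(-16 \right)} = -308250 - 16 \left(-51975 + \left(-16\right)^{2} - -4000\right) = -308250 - 16 \left(-51975 + 256 + 4000\right) = -308250 - -763504 = -308250 + 763504 = 455254$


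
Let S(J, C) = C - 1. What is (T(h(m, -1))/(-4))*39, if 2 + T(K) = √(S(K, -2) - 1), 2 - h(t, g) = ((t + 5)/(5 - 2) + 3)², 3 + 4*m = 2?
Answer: 39/2 - 39*I/2 ≈ 19.5 - 19.5*I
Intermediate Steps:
m = -¼ (m = -¾ + (¼)*2 = -¾ + ½ = -¼ ≈ -0.25000)
S(J, C) = -1 + C
h(t, g) = 2 - (14/3 + t/3)² (h(t, g) = 2 - ((t + 5)/(5 - 2) + 3)² = 2 - ((5 + t)/3 + 3)² = 2 - ((5 + t)*(⅓) + 3)² = 2 - ((5/3 + t/3) + 3)² = 2 - (14/3 + t/3)²)
T(K) = -2 + 2*I (T(K) = -2 + √((-1 - 2) - 1) = -2 + √(-3 - 1) = -2 + √(-4) = -2 + 2*I)
(T(h(m, -1))/(-4))*39 = ((-2 + 2*I)/(-4))*39 = ((-2 + 2*I)*(-¼))*39 = (½ - I/2)*39 = 39/2 - 39*I/2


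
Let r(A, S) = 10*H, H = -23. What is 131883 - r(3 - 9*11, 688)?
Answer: 132113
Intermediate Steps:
r(A, S) = -230 (r(A, S) = 10*(-23) = -230)
131883 - r(3 - 9*11, 688) = 131883 - 1*(-230) = 131883 + 230 = 132113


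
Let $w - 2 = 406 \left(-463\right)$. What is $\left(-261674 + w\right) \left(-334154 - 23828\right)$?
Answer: $160966606300$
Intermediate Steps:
$w = -187976$ ($w = 2 + 406 \left(-463\right) = 2 - 187978 = -187976$)
$\left(-261674 + w\right) \left(-334154 - 23828\right) = \left(-261674 - 187976\right) \left(-334154 - 23828\right) = \left(-449650\right) \left(-357982\right) = 160966606300$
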